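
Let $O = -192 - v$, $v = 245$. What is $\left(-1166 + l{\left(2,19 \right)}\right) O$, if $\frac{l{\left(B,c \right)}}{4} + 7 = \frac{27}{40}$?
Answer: $\frac{5205981}{10} \approx 5.206 \cdot 10^{5}$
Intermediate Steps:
$l{\left(B,c \right)} = - \frac{253}{10}$ ($l{\left(B,c \right)} = -28 + 4 \cdot \frac{27}{40} = -28 + \frac{27}{10} = - \frac{253}{10}$)
$O = -437$ ($O = -192 - 245 = -437$)
$\left(-1166 + l{\left(2,19 \right)}\right) O = \left(-1166 - \frac{253}{10}\right) \left(-437\right) = \left(- \frac{11913}{10}\right) \left(-437\right) = \frac{5205981}{10}$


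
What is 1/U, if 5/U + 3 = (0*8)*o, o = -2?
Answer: -⅗ ≈ -0.60000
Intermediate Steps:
U = -5/3 (U = 5/(-3 + (0*8)*(-2)) = 5/(-3 + 0*(-2)) = 5/(-3 + 0) = 5/(-3) = 5*(-⅓) = -5/3 ≈ -1.6667)
1/U = 1/(-5/3) = -⅗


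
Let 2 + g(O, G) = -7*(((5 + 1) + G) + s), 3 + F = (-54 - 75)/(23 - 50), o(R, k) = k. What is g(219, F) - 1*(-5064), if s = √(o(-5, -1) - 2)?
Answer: 45068/9 - 7*I*√3 ≈ 5007.6 - 12.124*I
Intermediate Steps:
s = I*√3 (s = √(-1 - 2) = √(-3) = I*√3 ≈ 1.732*I)
F = 16/9 (F = -3 + (-54 - 75)/(23 - 50) = -3 - 129/(-27) = -3 - 129*(-1/27) = -3 + 43/9 = 16/9 ≈ 1.7778)
g(O, G) = -44 - 7*G - 7*I*√3 (g(O, G) = -2 - 7*(((5 + 1) + G) + I*√3) = -2 - 7*((6 + G) + I*√3) = -2 - 7*(6 + G + I*√3) = -2 + (-42 - 7*G - 7*I*√3) = -44 - 7*G - 7*I*√3)
g(219, F) - 1*(-5064) = (-44 - 7*16/9 - 7*I*√3) - 1*(-5064) = (-44 - 112/9 - 7*I*√3) + 5064 = (-508/9 - 7*I*√3) + 5064 = 45068/9 - 7*I*√3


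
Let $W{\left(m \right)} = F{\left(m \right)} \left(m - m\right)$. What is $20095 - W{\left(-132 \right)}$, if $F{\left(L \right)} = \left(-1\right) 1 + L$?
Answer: $20095$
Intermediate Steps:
$F{\left(L \right)} = -1 + L$
$W{\left(m \right)} = 0$ ($W{\left(m \right)} = \left(-1 + m\right) \left(m - m\right) = \left(-1 + m\right) 0 = 0$)
$20095 - W{\left(-132 \right)} = 20095 - 0 = 20095 + 0 = 20095$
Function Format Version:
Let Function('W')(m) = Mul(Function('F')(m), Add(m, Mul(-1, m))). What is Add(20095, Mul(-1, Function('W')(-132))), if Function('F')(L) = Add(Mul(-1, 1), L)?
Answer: 20095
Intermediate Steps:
Function('F')(L) = Add(-1, L)
Function('W')(m) = 0 (Function('W')(m) = Mul(Add(-1, m), Add(m, Mul(-1, m))) = Mul(Add(-1, m), 0) = 0)
Add(20095, Mul(-1, Function('W')(-132))) = Add(20095, Mul(-1, 0)) = Add(20095, 0) = 20095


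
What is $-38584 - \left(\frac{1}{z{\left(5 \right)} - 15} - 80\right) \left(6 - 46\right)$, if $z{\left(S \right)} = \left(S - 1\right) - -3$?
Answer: $-41789$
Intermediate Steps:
$z{\left(S \right)} = 2 + S$ ($z{\left(S \right)} = \left(-1 + S\right) + 3 = 2 + S$)
$-38584 - \left(\frac{1}{z{\left(5 \right)} - 15} - 80\right) \left(6 - 46\right) = -38584 - \left(\frac{1}{\left(2 + 5\right) - 15} - 80\right) \left(6 - 46\right) = -38584 - \left(\frac{1}{7 - 15} - 80\right) \left(-40\right) = -38584 - \left(\frac{1}{-8} - 80\right) \left(-40\right) = -38584 - \left(- \frac{1}{8} - 80\right) \left(-40\right) = -38584 - \left(- \frac{641}{8}\right) \left(-40\right) = -38584 - 3205 = -41789$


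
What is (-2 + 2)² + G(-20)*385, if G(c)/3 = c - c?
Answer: 0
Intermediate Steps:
G(c) = 0 (G(c) = 3*(c - c) = 3*0 = 0)
(-2 + 2)² + G(-20)*385 = (-2 + 2)² + 0*385 = 0² + 0 = 0 + 0 = 0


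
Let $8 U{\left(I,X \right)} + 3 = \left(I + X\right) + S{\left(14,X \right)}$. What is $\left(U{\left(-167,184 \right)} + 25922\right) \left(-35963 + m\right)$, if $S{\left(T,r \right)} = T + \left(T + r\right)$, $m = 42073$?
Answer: $\frac{317112055}{2} \approx 1.5856 \cdot 10^{8}$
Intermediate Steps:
$S{\left(T,r \right)} = r + 2 T$
$U{\left(I,X \right)} = \frac{25}{8} + \frac{X}{4} + \frac{I}{8}$ ($U{\left(I,X \right)} = - \frac{3}{8} + \frac{\left(I + X\right) + \left(X + 2 \cdot 14\right)}{8} = - \frac{3}{8} + \frac{\left(I + X\right) + \left(X + 28\right)}{8} = - \frac{3}{8} + \frac{\left(I + X\right) + \left(28 + X\right)}{8} = - \frac{3}{8} + \frac{28 + I + 2 X}{8} = - \frac{3}{8} + \left(\frac{7}{2} + \frac{X}{4} + \frac{I}{8}\right) = \frac{25}{8} + \frac{X}{4} + \frac{I}{8}$)
$\left(U{\left(-167,184 \right)} + 25922\right) \left(-35963 + m\right) = \left(\left(\frac{25}{8} + \frac{1}{4} \cdot 184 + \frac{1}{8} \left(-167\right)\right) + 25922\right) \left(-35963 + 42073\right) = \left(\left(\frac{25}{8} + 46 - \frac{167}{8}\right) + 25922\right) 6110 = \left(\frac{113}{4} + 25922\right) 6110 = \frac{103801}{4} \cdot 6110 = \frac{317112055}{2}$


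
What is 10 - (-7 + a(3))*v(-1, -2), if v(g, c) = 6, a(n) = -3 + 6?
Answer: 34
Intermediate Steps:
a(n) = 3
10 - (-7 + a(3))*v(-1, -2) = 10 - (-7 + 3)*6 = 10 - (-4)*6 = 10 - 1*(-24) = 10 + 24 = 34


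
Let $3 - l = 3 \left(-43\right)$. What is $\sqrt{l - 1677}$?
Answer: $i \sqrt{1545} \approx 39.307 i$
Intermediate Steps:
$l = 132$ ($l = 3 - 3 \left(-43\right) = 3 - -129 = 3 + 129 = 132$)
$\sqrt{l - 1677} = \sqrt{132 - 1677} = \sqrt{-1545} = i \sqrt{1545}$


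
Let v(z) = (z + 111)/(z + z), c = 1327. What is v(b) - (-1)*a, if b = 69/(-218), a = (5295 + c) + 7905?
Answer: 660199/46 ≈ 14352.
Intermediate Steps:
a = 14527 (a = (5295 + 1327) + 7905 = 6622 + 7905 = 14527)
b = -69/218 (b = 69*(-1/218) = -69/218 ≈ -0.31651)
v(z) = (111 + z)/(2*z) (v(z) = (111 + z)/((2*z)) = (111 + z)*(1/(2*z)) = (111 + z)/(2*z))
v(b) - (-1)*a = (111 - 69/218)/(2*(-69/218)) - (-1)*14527 = (½)*(-218/69)*(24129/218) - 1*(-14527) = -8043/46 + 14527 = 660199/46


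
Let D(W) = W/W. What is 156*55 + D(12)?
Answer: 8581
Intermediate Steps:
D(W) = 1
156*55 + D(12) = 156*55 + 1 = 8580 + 1 = 8581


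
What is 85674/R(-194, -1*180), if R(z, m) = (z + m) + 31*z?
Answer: -42837/3194 ≈ -13.412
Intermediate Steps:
R(z, m) = m + 32*z (R(z, m) = (m + z) + 31*z = m + 32*z)
85674/R(-194, -1*180) = 85674/(-1*180 + 32*(-194)) = 85674/(-180 - 6208) = 85674/(-6388) = 85674*(-1/6388) = -42837/3194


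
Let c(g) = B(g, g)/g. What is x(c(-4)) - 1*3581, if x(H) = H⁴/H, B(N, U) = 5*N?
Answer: -3456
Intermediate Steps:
c(g) = 5 (c(g) = (5*g)/g = 5)
x(H) = H³
x(c(-4)) - 1*3581 = 5³ - 1*3581 = 125 - 3581 = -3456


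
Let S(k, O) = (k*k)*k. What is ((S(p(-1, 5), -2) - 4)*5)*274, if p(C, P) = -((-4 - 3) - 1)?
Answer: 695960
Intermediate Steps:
p(C, P) = 8 (p(C, P) = -(-7 - 1) = -1*(-8) = 8)
S(k, O) = k³ (S(k, O) = k²*k = k³)
((S(p(-1, 5), -2) - 4)*5)*274 = ((8³ - 4)*5)*274 = ((512 - 4)*5)*274 = (508*5)*274 = 2540*274 = 695960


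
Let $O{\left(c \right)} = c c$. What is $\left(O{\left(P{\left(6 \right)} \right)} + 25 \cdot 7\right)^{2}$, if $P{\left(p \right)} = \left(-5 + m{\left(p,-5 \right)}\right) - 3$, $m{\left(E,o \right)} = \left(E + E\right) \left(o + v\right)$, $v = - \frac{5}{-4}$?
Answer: $8904256$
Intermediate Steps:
$v = \frac{5}{4}$ ($v = \left(-5\right) \left(- \frac{1}{4}\right) = \frac{5}{4} \approx 1.25$)
$m{\left(E,o \right)} = 2 E \left(\frac{5}{4} + o\right)$ ($m{\left(E,o \right)} = \left(E + E\right) \left(o + \frac{5}{4}\right) = 2 E \left(\frac{5}{4} + o\right)$)
$P{\left(p \right)} = -8 - \frac{15 p}{2}$ ($P{\left(p \right)} = \left(-5 + \frac{p \left(5 + 4 \left(-5\right)\right)}{2}\right) - 3 = \left(-5 + \frac{p \left(5 - 20\right)}{2}\right) - 3 = \left(-5 + \frac{1}{2} p \left(-15\right)\right) - 3 = \left(-5 - \frac{15 p}{2}\right) - 3 = -8 - \frac{15 p}{2}$)
$O{\left(c \right)} = c^{2}$
$\left(O{\left(P{\left(6 \right)} \right)} + 25 \cdot 7\right)^{2} = \left(\left(-8 - 45\right)^{2} + 25 \cdot 7\right)^{2} = \left(\left(-8 - 45\right)^{2} + 175\right)^{2} = \left(\left(-53\right)^{2} + 175\right)^{2} = \left(2809 + 175\right)^{2} = 2984^{2} = 8904256$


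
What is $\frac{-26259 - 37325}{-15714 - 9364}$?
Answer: $\frac{31792}{12539} \approx 2.5354$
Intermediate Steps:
$\frac{-26259 - 37325}{-15714 - 9364} = - \frac{63584}{-25078} = \left(-63584\right) \left(- \frac{1}{25078}\right) = \frac{31792}{12539}$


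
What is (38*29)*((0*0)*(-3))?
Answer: 0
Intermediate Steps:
(38*29)*((0*0)*(-3)) = 1102*(0*(-3)) = 1102*0 = 0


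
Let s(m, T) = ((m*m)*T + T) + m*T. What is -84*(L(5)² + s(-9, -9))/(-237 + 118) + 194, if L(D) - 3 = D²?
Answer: 4822/17 ≈ 283.65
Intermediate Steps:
L(D) = 3 + D²
s(m, T) = T + T*m + T*m² (s(m, T) = (m²*T + T) + T*m = (T*m² + T) + T*m = (T + T*m²) + T*m = T + T*m + T*m²)
-84*(L(5)² + s(-9, -9))/(-237 + 118) + 194 = -84*((3 + 5²)² - 9*(1 - 9 + (-9)²))/(-237 + 118) + 194 = -84*((3 + 25)² - 9*(1 - 9 + 81))/(-119) + 194 = -84*(28² - 9*73)*(-1)/119 + 194 = -84*(784 - 657)*(-1)/119 + 194 = -10668*(-1)/119 + 194 = -84*(-127/119) + 194 = 1524/17 + 194 = 4822/17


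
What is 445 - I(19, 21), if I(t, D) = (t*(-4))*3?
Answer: 673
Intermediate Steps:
I(t, D) = -12*t (I(t, D) = -4*t*3 = -12*t)
445 - I(19, 21) = 445 - (-12)*19 = 445 - 1*(-228) = 445 + 228 = 673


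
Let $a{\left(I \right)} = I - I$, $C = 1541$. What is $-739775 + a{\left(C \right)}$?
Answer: $-739775$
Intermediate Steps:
$a{\left(I \right)} = 0$
$-739775 + a{\left(C \right)} = -739775 + 0 = -739775$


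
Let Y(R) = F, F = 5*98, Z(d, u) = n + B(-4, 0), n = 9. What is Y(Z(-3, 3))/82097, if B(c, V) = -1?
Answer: 490/82097 ≈ 0.0059685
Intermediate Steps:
Z(d, u) = 8 (Z(d, u) = 9 - 1 = 8)
F = 490
Y(R) = 490
Y(Z(-3, 3))/82097 = 490/82097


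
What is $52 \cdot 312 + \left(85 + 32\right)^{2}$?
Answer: $29913$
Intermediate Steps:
$52 \cdot 312 + \left(85 + 32\right)^{2} = 16224 + 117^{2} = 16224 + 13689 = 29913$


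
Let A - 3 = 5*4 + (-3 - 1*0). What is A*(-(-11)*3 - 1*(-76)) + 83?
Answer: 2263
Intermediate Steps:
A = 20 (A = 3 + (5*4 + (-3 - 1*0)) = 3 + (20 + (-3 + 0)) = 3 + (20 - 3) = 3 + 17 = 20)
A*(-(-11)*3 - 1*(-76)) + 83 = 20*(-(-11)*3 - 1*(-76)) + 83 = 20*(-11*(-3) + 76) + 83 = 20*(33 + 76) + 83 = 20*109 + 83 = 2180 + 83 = 2263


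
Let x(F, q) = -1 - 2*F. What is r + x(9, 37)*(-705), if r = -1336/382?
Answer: 2557777/191 ≈ 13392.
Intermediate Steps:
r = -668/191 (r = -1336*1/382 = -668/191 ≈ -3.4974)
r + x(9, 37)*(-705) = -668/191 + (-1 - 2*9)*(-705) = -668/191 + (-1 - 18)*(-705) = -668/191 - 19*(-705) = -668/191 + 13395 = 2557777/191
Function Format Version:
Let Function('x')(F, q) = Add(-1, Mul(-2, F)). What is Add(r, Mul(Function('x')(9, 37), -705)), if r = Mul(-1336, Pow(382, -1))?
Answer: Rational(2557777, 191) ≈ 13392.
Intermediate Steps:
r = Rational(-668, 191) (r = Mul(-1336, Rational(1, 382)) = Rational(-668, 191) ≈ -3.4974)
Add(r, Mul(Function('x')(9, 37), -705)) = Add(Rational(-668, 191), Mul(Add(-1, Mul(-2, 9)), -705)) = Add(Rational(-668, 191), Mul(Add(-1, -18), -705)) = Add(Rational(-668, 191), Mul(-19, -705)) = Add(Rational(-668, 191), 13395) = Rational(2557777, 191)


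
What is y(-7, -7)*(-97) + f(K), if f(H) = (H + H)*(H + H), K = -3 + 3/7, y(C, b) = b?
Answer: 34567/49 ≈ 705.45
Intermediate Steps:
K = -18/7 (K = -3 + 3*(1/7) = -3 + 3/7 = -18/7 ≈ -2.5714)
f(H) = 4*H**2 (f(H) = (2*H)*(2*H) = 4*H**2)
y(-7, -7)*(-97) + f(K) = -7*(-97) + 4*(-18/7)**2 = 679 + 4*(324/49) = 679 + 1296/49 = 34567/49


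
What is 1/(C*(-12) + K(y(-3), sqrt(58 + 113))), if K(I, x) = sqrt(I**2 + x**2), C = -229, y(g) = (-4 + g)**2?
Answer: 687/1887233 - sqrt(643)/3774466 ≈ 0.00035731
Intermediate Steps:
1/(C*(-12) + K(y(-3), sqrt(58 + 113))) = 1/(-229*(-12) + sqrt(((-4 - 3)**2)**2 + (sqrt(58 + 113))**2)) = 1/(2748 + sqrt(((-7)**2)**2 + (sqrt(171))**2)) = 1/(2748 + sqrt(49**2 + (3*sqrt(19))**2)) = 1/(2748 + sqrt(2401 + 171)) = 1/(2748 + sqrt(2572)) = 1/(2748 + 2*sqrt(643))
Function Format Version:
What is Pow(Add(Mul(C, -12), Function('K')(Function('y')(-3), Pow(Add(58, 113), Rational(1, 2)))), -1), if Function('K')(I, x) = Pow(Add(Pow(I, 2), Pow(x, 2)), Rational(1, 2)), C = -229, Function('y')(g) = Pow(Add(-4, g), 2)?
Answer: Add(Rational(687, 1887233), Mul(Rational(-1, 3774466), Pow(643, Rational(1, 2)))) ≈ 0.00035731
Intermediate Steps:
Pow(Add(Mul(C, -12), Function('K')(Function('y')(-3), Pow(Add(58, 113), Rational(1, 2)))), -1) = Pow(Add(Mul(-229, -12), Pow(Add(Pow(Pow(Add(-4, -3), 2), 2), Pow(Pow(Add(58, 113), Rational(1, 2)), 2)), Rational(1, 2))), -1) = Pow(Add(2748, Pow(Add(Pow(Pow(-7, 2), 2), Pow(Pow(171, Rational(1, 2)), 2)), Rational(1, 2))), -1) = Pow(Add(2748, Pow(Add(Pow(49, 2), Pow(Mul(3, Pow(19, Rational(1, 2))), 2)), Rational(1, 2))), -1) = Pow(Add(2748, Pow(Add(2401, 171), Rational(1, 2))), -1) = Pow(Add(2748, Pow(2572, Rational(1, 2))), -1) = Pow(Add(2748, Mul(2, Pow(643, Rational(1, 2)))), -1)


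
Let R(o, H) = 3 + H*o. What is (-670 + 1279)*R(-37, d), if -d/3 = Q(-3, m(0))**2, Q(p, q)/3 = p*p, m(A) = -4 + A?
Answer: 49281498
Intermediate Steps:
Q(p, q) = 3*p**2 (Q(p, q) = 3*(p*p) = 3*p**2)
d = -2187 (d = -3*(3*(-3)**2)**2 = -3*(3*9)**2 = -3*27**2 = -3*729 = -2187)
(-670 + 1279)*R(-37, d) = (-670 + 1279)*(3 - 2187*(-37)) = 609*(3 + 80919) = 609*80922 = 49281498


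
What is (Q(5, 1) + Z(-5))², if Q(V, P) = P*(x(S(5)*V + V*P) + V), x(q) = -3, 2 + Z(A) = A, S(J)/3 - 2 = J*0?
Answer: 25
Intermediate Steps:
S(J) = 6 (S(J) = 6 + 3*(J*0) = 6 + 3*0 = 6 + 0 = 6)
Z(A) = -2 + A
Q(V, P) = P*(-3 + V)
(Q(5, 1) + Z(-5))² = (1*(-3 + 5) + (-2 - 5))² = (1*2 - 7)² = (2 - 7)² = (-5)² = 25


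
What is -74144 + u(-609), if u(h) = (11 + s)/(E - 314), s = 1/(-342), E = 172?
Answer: -3600732977/48564 ≈ -74144.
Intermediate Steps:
s = -1/342 ≈ -0.0029240
u(h) = -3761/48564 (u(h) = (11 - 1/342)/(172 - 314) = (3761/342)/(-142) = (3761/342)*(-1/142) = -3761/48564)
-74144 + u(-609) = -74144 - 3761/48564 = -3600732977/48564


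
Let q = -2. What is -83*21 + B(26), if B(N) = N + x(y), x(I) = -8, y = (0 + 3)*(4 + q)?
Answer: -1725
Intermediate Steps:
y = 6 (y = (0 + 3)*(4 - 2) = 3*2 = 6)
B(N) = -8 + N (B(N) = N - 8 = -8 + N)
-83*21 + B(26) = -83*21 + (-8 + 26) = -1743 + 18 = -1725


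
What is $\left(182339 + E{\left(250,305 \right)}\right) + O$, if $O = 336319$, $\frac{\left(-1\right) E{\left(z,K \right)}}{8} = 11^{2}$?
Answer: $517690$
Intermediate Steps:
$E{\left(z,K \right)} = -968$ ($E{\left(z,K \right)} = - 8 \cdot 11^{2} = \left(-8\right) 121 = -968$)
$\left(182339 + E{\left(250,305 \right)}\right) + O = \left(182339 - 968\right) + 336319 = 181371 + 336319 = 517690$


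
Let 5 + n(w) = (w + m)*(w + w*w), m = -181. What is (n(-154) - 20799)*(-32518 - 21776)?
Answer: 429686733756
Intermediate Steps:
n(w) = -5 + (-181 + w)*(w + w²) (n(w) = -5 + (w - 181)*(w + w*w) = -5 + (-181 + w)*(w + w²))
(n(-154) - 20799)*(-32518 - 21776) = ((-5 + (-154)³ - 181*(-154) - 180*(-154)²) - 20799)*(-32518 - 21776) = ((-5 - 3652264 + 27874 - 180*23716) - 20799)*(-54294) = ((-5 - 3652264 + 27874 - 4268880) - 20799)*(-54294) = (-7893275 - 20799)*(-54294) = -7914074*(-54294) = 429686733756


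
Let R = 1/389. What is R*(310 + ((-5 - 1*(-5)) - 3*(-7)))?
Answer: 331/389 ≈ 0.85090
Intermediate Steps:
R = 1/389 ≈ 0.0025707
R*(310 + ((-5 - 1*(-5)) - 3*(-7))) = (310 + ((-5 - 1*(-5)) - 3*(-7)))/389 = (310 + ((-5 + 5) + 21))/389 = (310 + (0 + 21))/389 = (310 + 21)/389 = (1/389)*331 = 331/389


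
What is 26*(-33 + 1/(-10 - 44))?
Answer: -23179/27 ≈ -858.48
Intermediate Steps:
26*(-33 + 1/(-10 - 44)) = 26*(-33 + 1/(-54)) = 26*(-33 - 1/54) = 26*(-1783/54) = -23179/27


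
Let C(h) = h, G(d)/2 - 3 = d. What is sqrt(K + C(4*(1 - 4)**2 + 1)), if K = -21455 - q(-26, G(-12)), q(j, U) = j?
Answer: 4*I*sqrt(1337) ≈ 146.26*I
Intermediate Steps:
G(d) = 6 + 2*d
K = -21429 (K = -21455 - 1*(-26) = -21455 + 26 = -21429)
sqrt(K + C(4*(1 - 4)**2 + 1)) = sqrt(-21429 + (4*(1 - 4)**2 + 1)) = sqrt(-21429 + (4*(-3)**2 + 1)) = sqrt(-21429 + (4*9 + 1)) = sqrt(-21429 + (36 + 1)) = sqrt(-21429 + 37) = sqrt(-21392) = 4*I*sqrt(1337)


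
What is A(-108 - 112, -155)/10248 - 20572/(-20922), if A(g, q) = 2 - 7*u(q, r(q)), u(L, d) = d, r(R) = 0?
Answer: 5857325/5955796 ≈ 0.98347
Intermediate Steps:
A(g, q) = 2 (A(g, q) = 2 - 7*0 = 2 + 0 = 2)
A(-108 - 112, -155)/10248 - 20572/(-20922) = 2/10248 - 20572/(-20922) = 2*(1/10248) - 20572*(-1/20922) = 1/5124 + 10286/10461 = 5857325/5955796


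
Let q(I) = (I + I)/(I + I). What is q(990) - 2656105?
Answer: -2656104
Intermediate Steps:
q(I) = 1 (q(I) = (2*I)/((2*I)) = (2*I)*(1/(2*I)) = 1)
q(990) - 2656105 = 1 - 2656105 = -2656104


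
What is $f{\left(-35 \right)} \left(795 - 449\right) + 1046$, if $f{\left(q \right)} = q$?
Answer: $-11064$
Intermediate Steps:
$f{\left(-35 \right)} \left(795 - 449\right) + 1046 = - 35 \left(795 - 449\right) + 1046 = \left(-35\right) 346 + 1046 = -12110 + 1046 = -11064$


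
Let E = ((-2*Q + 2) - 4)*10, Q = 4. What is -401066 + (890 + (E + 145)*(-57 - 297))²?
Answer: 225800534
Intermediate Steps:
E = -100 (E = ((-2*4 + 2) - 4)*10 = ((-8 + 2) - 4)*10 = (-6 - 4)*10 = -10*10 = -100)
-401066 + (890 + (E + 145)*(-57 - 297))² = -401066 + (890 + (-100 + 145)*(-57 - 297))² = -401066 + (890 + 45*(-354))² = -401066 + (890 - 15930)² = -401066 + (-15040)² = -401066 + 226201600 = 225800534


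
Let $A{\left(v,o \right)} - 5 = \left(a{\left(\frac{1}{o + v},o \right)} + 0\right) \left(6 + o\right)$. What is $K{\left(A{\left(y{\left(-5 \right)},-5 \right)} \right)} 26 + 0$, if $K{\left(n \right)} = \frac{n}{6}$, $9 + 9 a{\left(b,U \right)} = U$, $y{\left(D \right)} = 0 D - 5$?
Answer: $\frac{403}{27} \approx 14.926$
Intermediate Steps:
$y{\left(D \right)} = -5$ ($y{\left(D \right)} = 0 - 5 = -5$)
$a{\left(b,U \right)} = -1 + \frac{U}{9}$
$A{\left(v,o \right)} = 5 + \left(-1 + \frac{o}{9}\right) \left(6 + o\right)$ ($A{\left(v,o \right)} = 5 + \left(\left(-1 + \frac{o}{9}\right) + 0\right) \left(6 + o\right) = 5 + \left(-1 + \frac{o}{9}\right) \left(6 + o\right)$)
$K{\left(n \right)} = \frac{n}{6}$ ($K{\left(n \right)} = n \frac{1}{6} = \frac{n}{6}$)
$K{\left(A{\left(y{\left(-5 \right)},-5 \right)} \right)} 26 + 0 = \frac{-1 - - \frac{5}{3} + \frac{\left(-5\right)^{2}}{9}}{6} \cdot 26 + 0 = \frac{-1 + \frac{5}{3} + \frac{1}{9} \cdot 25}{6} \cdot 26 + 0 = \frac{-1 + \frac{5}{3} + \frac{25}{9}}{6} \cdot 26 + 0 = \frac{1}{6} \cdot \frac{31}{9} \cdot 26 + 0 = \frac{31}{54} \cdot 26 + 0 = \frac{403}{27} + 0 = \frac{403}{27}$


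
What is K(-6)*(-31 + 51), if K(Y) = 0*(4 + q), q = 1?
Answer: 0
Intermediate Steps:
K(Y) = 0 (K(Y) = 0*(4 + 1) = 0*5 = 0)
K(-6)*(-31 + 51) = 0*(-31 + 51) = 0*20 = 0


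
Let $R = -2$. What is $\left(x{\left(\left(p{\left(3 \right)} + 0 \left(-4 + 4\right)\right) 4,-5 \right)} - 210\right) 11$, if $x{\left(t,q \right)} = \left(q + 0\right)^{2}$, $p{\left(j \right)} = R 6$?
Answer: $-2035$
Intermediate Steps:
$p{\left(j \right)} = -12$ ($p{\left(j \right)} = \left(-2\right) 6 = -12$)
$x{\left(t,q \right)} = q^{2}$
$\left(x{\left(\left(p{\left(3 \right)} + 0 \left(-4 + 4\right)\right) 4,-5 \right)} - 210\right) 11 = \left(\left(-5\right)^{2} - 210\right) 11 = \left(25 - 210\right) 11 = \left(-185\right) 11 = -2035$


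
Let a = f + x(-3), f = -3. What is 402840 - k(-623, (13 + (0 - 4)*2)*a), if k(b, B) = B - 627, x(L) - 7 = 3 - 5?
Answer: 403457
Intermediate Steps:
x(L) = 5 (x(L) = 7 + (3 - 5) = 7 - 2 = 5)
a = 2 (a = -3 + 5 = 2)
k(b, B) = -627 + B
402840 - k(-623, (13 + (0 - 4)*2)*a) = 402840 - (-627 + (13 + (0 - 4)*2)*2) = 402840 - (-627 + (13 - 4*2)*2) = 402840 - (-627 + (13 - 8)*2) = 402840 - (-627 + 5*2) = 402840 - (-627 + 10) = 402840 - 1*(-617) = 402840 + 617 = 403457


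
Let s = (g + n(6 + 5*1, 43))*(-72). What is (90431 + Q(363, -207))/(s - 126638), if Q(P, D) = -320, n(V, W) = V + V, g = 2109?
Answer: -12873/40010 ≈ -0.32174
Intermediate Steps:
n(V, W) = 2*V
s = -153432 (s = (2109 + 2*(6 + 5*1))*(-72) = (2109 + 2*(6 + 5))*(-72) = (2109 + 2*11)*(-72) = (2109 + 22)*(-72) = 2131*(-72) = -153432)
(90431 + Q(363, -207))/(s - 126638) = (90431 - 320)/(-153432 - 126638) = 90111/(-280070) = 90111*(-1/280070) = -12873/40010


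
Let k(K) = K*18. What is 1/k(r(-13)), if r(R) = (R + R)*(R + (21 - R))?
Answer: -1/9828 ≈ -0.00010175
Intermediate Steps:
r(R) = 42*R (r(R) = (2*R)*21 = 42*R)
k(K) = 18*K
1/k(r(-13)) = 1/(18*(42*(-13))) = 1/(18*(-546)) = 1/(-9828) = -1/9828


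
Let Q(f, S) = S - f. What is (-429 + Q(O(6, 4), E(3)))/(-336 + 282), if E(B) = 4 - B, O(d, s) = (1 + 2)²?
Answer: 437/54 ≈ 8.0926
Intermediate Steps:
O(d, s) = 9 (O(d, s) = 3² = 9)
(-429 + Q(O(6, 4), E(3)))/(-336 + 282) = (-429 + ((4 - 1*3) - 1*9))/(-336 + 282) = (-429 + ((4 - 3) - 9))/(-54) = (-429 + (1 - 9))*(-1/54) = (-429 - 8)*(-1/54) = -437*(-1/54) = 437/54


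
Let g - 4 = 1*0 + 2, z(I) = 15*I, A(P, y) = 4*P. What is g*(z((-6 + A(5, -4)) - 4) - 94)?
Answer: 336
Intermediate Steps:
g = 6 (g = 4 + (1*0 + 2) = 4 + (0 + 2) = 4 + 2 = 6)
g*(z((-6 + A(5, -4)) - 4) - 94) = 6*(15*((-6 + 4*5) - 4) - 94) = 6*(15*((-6 + 20) - 4) - 94) = 6*(15*(14 - 4) - 94) = 6*(15*10 - 94) = 6*(150 - 94) = 6*56 = 336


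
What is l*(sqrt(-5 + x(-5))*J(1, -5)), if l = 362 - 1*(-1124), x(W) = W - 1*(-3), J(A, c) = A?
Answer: 1486*I*sqrt(7) ≈ 3931.6*I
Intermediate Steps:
x(W) = 3 + W (x(W) = W + 3 = 3 + W)
l = 1486 (l = 362 + 1124 = 1486)
l*(sqrt(-5 + x(-5))*J(1, -5)) = 1486*(sqrt(-5 + (3 - 5))*1) = 1486*(sqrt(-5 - 2)*1) = 1486*(sqrt(-7)*1) = 1486*((I*sqrt(7))*1) = 1486*(I*sqrt(7)) = 1486*I*sqrt(7)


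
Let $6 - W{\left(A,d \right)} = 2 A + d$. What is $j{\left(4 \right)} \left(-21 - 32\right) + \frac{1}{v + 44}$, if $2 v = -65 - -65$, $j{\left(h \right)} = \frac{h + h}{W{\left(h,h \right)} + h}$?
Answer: $\frac{9329}{44} \approx 212.02$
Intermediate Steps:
$W{\left(A,d \right)} = 6 - d - 2 A$ ($W{\left(A,d \right)} = 6 - \left(2 A + d\right) = 6 - \left(d + 2 A\right) = 6 - d - 2 A$)
$j{\left(h \right)} = \frac{2 h}{6 - 2 h}$ ($j{\left(h \right)} = \frac{h + h}{\left(6 - h - 2 h\right) + h} = \frac{2 h}{\left(6 - 3 h\right) + h} = \frac{2 h}{6 - 2 h}$)
$v = 0$ ($v = \frac{-65 - -65}{2} = \frac{-65 + 65}{2} = \frac{1}{2} \cdot 0 = 0$)
$j{\left(4 \right)} \left(-21 - 32\right) + \frac{1}{v + 44} = \left(-1\right) 4 \frac{1}{-3 + 4} \left(-21 - 32\right) + \frac{1}{0 + 44} = \left(-1\right) 4 \cdot 1^{-1} \left(-53\right) + \frac{1}{44} = \left(-1\right) 4 \cdot 1 \left(-53\right) + \frac{1}{44} = \left(-4\right) \left(-53\right) + \frac{1}{44} = 212 + \frac{1}{44} = \frac{9329}{44}$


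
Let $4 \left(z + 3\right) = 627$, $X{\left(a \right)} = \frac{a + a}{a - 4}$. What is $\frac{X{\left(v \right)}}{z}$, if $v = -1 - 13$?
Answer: $\frac{56}{5535} \approx 0.010117$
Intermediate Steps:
$v = -14$ ($v = -1 - 13 = -14$)
$X{\left(a \right)} = \frac{2 a}{-4 + a}$
$z = \frac{615}{4}$ ($z = -3 + \frac{1}{4} \cdot 627 = -3 + \frac{627}{4} = \frac{615}{4} \approx 153.75$)
$\frac{X{\left(v \right)}}{z} = \frac{2 \left(-14\right) \frac{1}{-4 - 14}}{\frac{615}{4}} = 2 \left(-14\right) \frac{1}{-18} \cdot \frac{4}{615} = 2 \left(-14\right) \left(- \frac{1}{18}\right) \frac{4}{615} = \frac{14}{9} \cdot \frac{4}{615} = \frac{56}{5535}$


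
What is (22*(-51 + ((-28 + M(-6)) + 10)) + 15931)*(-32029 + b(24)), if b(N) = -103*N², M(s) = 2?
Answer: -1320748149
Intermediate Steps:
(22*(-51 + ((-28 + M(-6)) + 10)) + 15931)*(-32029 + b(24)) = (22*(-51 + ((-28 + 2) + 10)) + 15931)*(-32029 - 103*24²) = (22*(-51 + (-26 + 10)) + 15931)*(-32029 - 103*576) = (22*(-51 - 16) + 15931)*(-32029 - 59328) = (22*(-67) + 15931)*(-91357) = (-1474 + 15931)*(-91357) = 14457*(-91357) = -1320748149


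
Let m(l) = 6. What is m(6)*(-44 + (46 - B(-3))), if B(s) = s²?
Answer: -42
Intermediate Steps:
m(6)*(-44 + (46 - B(-3))) = 6*(-44 + (46 - 1*(-3)²)) = 6*(-44 + (46 - 1*9)) = 6*(-44 + (46 - 9)) = 6*(-44 + 37) = 6*(-7) = -42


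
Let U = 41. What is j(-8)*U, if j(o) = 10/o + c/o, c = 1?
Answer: -451/8 ≈ -56.375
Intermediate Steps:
j(o) = 11/o (j(o) = 10/o + 1/o = 11/o)
j(-8)*U = (11/(-8))*41 = (11*(-⅛))*41 = -11/8*41 = -451/8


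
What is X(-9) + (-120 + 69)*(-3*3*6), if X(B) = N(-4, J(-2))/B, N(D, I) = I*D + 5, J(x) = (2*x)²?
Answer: 24845/9 ≈ 2760.6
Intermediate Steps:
J(x) = 4*x²
N(D, I) = 5 + D*I (N(D, I) = D*I + 5 = 5 + D*I)
X(B) = -59/B (X(B) = (5 - 16*(-2)²)/B = (5 - 16*4)/B = (5 - 4*16)/B = (5 - 64)/B = -59/B)
X(-9) + (-120 + 69)*(-3*3*6) = -59/(-9) + (-120 + 69)*(-3*3*6) = -59*(-⅑) - (-459)*6 = 59/9 - 51*(-54) = 59/9 + 2754 = 24845/9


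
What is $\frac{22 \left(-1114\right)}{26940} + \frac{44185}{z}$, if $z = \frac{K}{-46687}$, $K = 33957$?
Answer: $- \frac{4631201489788}{76233465} \approx -60750.0$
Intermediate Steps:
$z = - \frac{33957}{46687}$ ($z = \frac{33957}{-46687} = 33957 \left(- \frac{1}{46687}\right) = - \frac{33957}{46687} \approx -0.72733$)
$\frac{22 \left(-1114\right)}{26940} + \frac{44185}{z} = \frac{22 \left(-1114\right)}{26940} + \frac{44185}{- \frac{33957}{46687}} = \left(-24508\right) \frac{1}{26940} + 44185 \left(- \frac{46687}{33957}\right) = - \frac{6127}{6735} - \frac{2062865095}{33957} = - \frac{4631201489788}{76233465}$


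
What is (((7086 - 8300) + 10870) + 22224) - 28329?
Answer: 3551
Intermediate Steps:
(((7086 - 8300) + 10870) + 22224) - 28329 = ((-1214 + 10870) + 22224) - 28329 = (9656 + 22224) - 28329 = 31880 - 28329 = 3551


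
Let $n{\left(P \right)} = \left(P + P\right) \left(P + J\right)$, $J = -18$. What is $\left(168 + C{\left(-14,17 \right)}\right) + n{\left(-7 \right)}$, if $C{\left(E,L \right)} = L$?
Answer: $535$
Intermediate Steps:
$n{\left(P \right)} = 2 P \left(-18 + P\right)$ ($n{\left(P \right)} = \left(P + P\right) \left(P - 18\right) = 2 P \left(-18 + P\right)$)
$\left(168 + C{\left(-14,17 \right)}\right) + n{\left(-7 \right)} = \left(168 + 17\right) + 2 \left(-7\right) \left(-18 - 7\right) = 185 + 2 \left(-7\right) \left(-25\right) = 185 + 350 = 535$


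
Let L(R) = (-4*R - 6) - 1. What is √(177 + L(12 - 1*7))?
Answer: 5*√6 ≈ 12.247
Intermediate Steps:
L(R) = -7 - 4*R (L(R) = (-6 - 4*R) - 1 = -7 - 4*R)
√(177 + L(12 - 1*7)) = √(177 + (-7 - 4*(12 - 1*7))) = √(177 + (-7 - 4*(12 - 7))) = √(177 + (-7 - 4*5)) = √(177 + (-7 - 20)) = √(177 - 27) = √150 = 5*√6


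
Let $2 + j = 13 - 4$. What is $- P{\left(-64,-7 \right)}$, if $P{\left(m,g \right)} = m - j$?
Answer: $71$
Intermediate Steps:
$j = 7$ ($j = -2 + \left(13 - 4\right) = -2 + 9 = 7$)
$P{\left(m,g \right)} = -7 + m$ ($P{\left(m,g \right)} = m - 7 = -7 + m$)
$- P{\left(-64,-7 \right)} = - (-7 - 64) = \left(-1\right) \left(-71\right) = 71$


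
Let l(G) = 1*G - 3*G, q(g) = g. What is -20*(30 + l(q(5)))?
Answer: -400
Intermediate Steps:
l(G) = -2*G (l(G) = G - 3*G = -2*G)
-20*(30 + l(q(5))) = -20*(30 - 2*5) = -20*(30 - 10) = -20*20 = -400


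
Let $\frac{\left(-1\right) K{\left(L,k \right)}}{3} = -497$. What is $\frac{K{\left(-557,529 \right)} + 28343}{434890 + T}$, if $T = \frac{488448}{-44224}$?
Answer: $\frac{10307647}{150250679} \approx 0.068603$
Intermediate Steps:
$K{\left(L,k \right)} = 1491$ ($K{\left(L,k \right)} = \left(-3\right) \left(-497\right) = 1491$)
$T = - \frac{7632}{691}$ ($T = 488448 \left(- \frac{1}{44224}\right) = - \frac{7632}{691} \approx -11.045$)
$\frac{K{\left(-557,529 \right)} + 28343}{434890 + T} = \frac{1491 + 28343}{434890 - \frac{7632}{691}} = \frac{29834}{\frac{300501358}{691}} = 29834 \cdot \frac{691}{300501358} = \frac{10307647}{150250679}$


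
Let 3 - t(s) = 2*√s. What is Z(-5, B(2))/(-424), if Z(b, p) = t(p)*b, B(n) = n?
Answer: 15/424 - 5*√2/212 ≈ 0.0020233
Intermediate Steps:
t(s) = 3 - 2*√s
Z(b, p) = b*(3 - 2*√p) (Z(b, p) = (3 - 2*√p)*b = b*(3 - 2*√p))
Z(-5, B(2))/(-424) = (-5*(3 - 2*√2))/(-424) = -(-15 + 10*√2)/424 = 15/424 - 5*√2/212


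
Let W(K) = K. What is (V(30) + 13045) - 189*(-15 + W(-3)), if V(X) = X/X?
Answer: 16448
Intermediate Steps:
V(X) = 1
(V(30) + 13045) - 189*(-15 + W(-3)) = (1 + 13045) - 189*(-15 - 3) = 13046 - 189*(-18) = 13046 + 3402 = 16448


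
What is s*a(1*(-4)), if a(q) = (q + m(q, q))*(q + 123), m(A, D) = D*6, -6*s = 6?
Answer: 3332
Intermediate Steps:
s = -1 (s = -⅙*6 = -1)
m(A, D) = 6*D
a(q) = 7*q*(123 + q) (a(q) = (q + 6*q)*(q + 123) = (7*q)*(123 + q) = 7*q*(123 + q))
s*a(1*(-4)) = -7*1*(-4)*(123 + 1*(-4)) = -7*(-4)*(123 - 4) = -7*(-4)*119 = -1*(-3332) = 3332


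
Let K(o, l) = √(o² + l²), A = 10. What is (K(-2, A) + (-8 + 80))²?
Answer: 5288 + 288*√26 ≈ 6756.5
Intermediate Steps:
K(o, l) = √(l² + o²)
(K(-2, A) + (-8 + 80))² = (√(10² + (-2)²) + (-8 + 80))² = (√(100 + 4) + 72)² = (√104 + 72)² = (2*√26 + 72)² = (72 + 2*√26)²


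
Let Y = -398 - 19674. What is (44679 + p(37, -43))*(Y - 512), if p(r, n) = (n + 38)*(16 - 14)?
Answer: -919466696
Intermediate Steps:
Y = -20072
p(r, n) = 76 + 2*n (p(r, n) = (38 + n)*2 = 76 + 2*n)
(44679 + p(37, -43))*(Y - 512) = (44679 + (76 + 2*(-43)))*(-20072 - 512) = (44679 + (76 - 86))*(-20584) = (44679 - 10)*(-20584) = 44669*(-20584) = -919466696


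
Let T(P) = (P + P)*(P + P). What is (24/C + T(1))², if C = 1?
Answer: 784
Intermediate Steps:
T(P) = 4*P² (T(P) = (2*P)*(2*P) = 4*P²)
(24/C + T(1))² = (24/1 + 4*1²)² = (24*1 + 4*1)² = (24 + 4)² = 28² = 784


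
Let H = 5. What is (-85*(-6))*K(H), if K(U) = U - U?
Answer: 0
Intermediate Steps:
K(U) = 0
(-85*(-6))*K(H) = -85*(-6)*0 = 510*0 = 0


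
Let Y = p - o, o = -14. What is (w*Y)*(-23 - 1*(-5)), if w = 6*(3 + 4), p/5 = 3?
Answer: -21924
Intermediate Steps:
p = 15 (p = 5*3 = 15)
Y = 29 (Y = 15 - 1*(-14) = 15 + 14 = 29)
w = 42 (w = 6*7 = 42)
(w*Y)*(-23 - 1*(-5)) = (42*29)*(-23 - 1*(-5)) = 1218*(-23 + 5) = 1218*(-18) = -21924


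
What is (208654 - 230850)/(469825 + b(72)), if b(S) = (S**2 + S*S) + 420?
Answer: -22196/480613 ≈ -0.046183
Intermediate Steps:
b(S) = 420 + 2*S**2 (b(S) = (S**2 + S**2) + 420 = 2*S**2 + 420 = 420 + 2*S**2)
(208654 - 230850)/(469825 + b(72)) = (208654 - 230850)/(469825 + (420 + 2*72**2)) = -22196/(469825 + (420 + 2*5184)) = -22196/(469825 + (420 + 10368)) = -22196/(469825 + 10788) = -22196/480613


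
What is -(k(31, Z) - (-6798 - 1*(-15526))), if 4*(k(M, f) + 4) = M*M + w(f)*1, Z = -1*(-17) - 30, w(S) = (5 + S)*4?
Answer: 33999/4 ≈ 8499.8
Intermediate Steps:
w(S) = 20 + 4*S
Z = -13 (Z = 17 - 30 = -13)
k(M, f) = 1 + f + M²/4 (k(M, f) = -4 + (M*M + (20 + 4*f)*1)/4 = -4 + (M² + (20 + 4*f))/4 = -4 + (20 + M² + 4*f)/4 = -4 + (5 + f + M²/4) = 1 + f + M²/4)
-(k(31, Z) - (-6798 - 1*(-15526))) = -((1 - 13 + (¼)*31²) - (-6798 - 1*(-15526))) = -((1 - 13 + (¼)*961) - (-6798 + 15526)) = -((1 - 13 + 961/4) - 1*8728) = -(913/4 - 8728) = -1*(-33999/4) = 33999/4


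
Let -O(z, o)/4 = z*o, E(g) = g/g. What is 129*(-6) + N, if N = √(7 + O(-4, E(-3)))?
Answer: -774 + √23 ≈ -769.20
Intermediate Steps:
E(g) = 1
O(z, o) = -4*o*z (O(z, o) = -4*z*o = -4*o*z)
N = √23 (N = √(7 - 4*1*(-4)) = √(7 + 16) = √23 ≈ 4.7958)
129*(-6) + N = 129*(-6) + √23 = -774 + √23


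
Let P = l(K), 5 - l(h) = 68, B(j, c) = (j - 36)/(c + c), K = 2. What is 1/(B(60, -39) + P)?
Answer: -13/823 ≈ -0.015796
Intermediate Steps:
B(j, c) = (-36 + j)/(2*c) (B(j, c) = (-36 + j)/((2*c)) = (-36 + j)*(1/(2*c)) = (-36 + j)/(2*c))
l(h) = -63 (l(h) = 5 - 1*68 = 5 - 68 = -63)
P = -63
1/(B(60, -39) + P) = 1/((1/2)*(-36 + 60)/(-39) - 63) = 1/((1/2)*(-1/39)*24 - 63) = 1/(-4/13 - 63) = 1/(-823/13) = -13/823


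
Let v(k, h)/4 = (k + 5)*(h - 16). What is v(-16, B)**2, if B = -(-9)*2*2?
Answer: 774400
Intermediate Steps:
B = 36 (B = -3*(-6)*2 = 18*2 = 36)
v(k, h) = 4*(-16 + h)*(5 + k) (v(k, h) = 4*((k + 5)*(h - 16)) = 4*((5 + k)*(-16 + h)) = 4*((-16 + h)*(5 + k)) = 4*(-16 + h)*(5 + k))
v(-16, B)**2 = (-320 - 64*(-16) + 20*36 + 4*36*(-16))**2 = (-320 + 1024 + 720 - 2304)**2 = (-880)**2 = 774400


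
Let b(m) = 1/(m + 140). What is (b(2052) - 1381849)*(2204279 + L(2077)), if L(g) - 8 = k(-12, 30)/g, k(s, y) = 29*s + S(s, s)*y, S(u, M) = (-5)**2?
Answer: -6676814580421591/2192 ≈ -3.0460e+12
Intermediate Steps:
S(u, M) = 25
b(m) = 1/(140 + m)
k(s, y) = 25*y + 29*s (k(s, y) = 29*s + 25*y = 25*y + 29*s)
L(g) = 8 + 402/g (L(g) = 8 + (25*30 + 29*(-12))/g = 8 + (750 - 348)/g = 8 + 402/g)
(b(2052) - 1381849)*(2204279 + L(2077)) = (1/(140 + 2052) - 1381849)*(2204279 + (8 + 402/2077)) = (1/2192 - 1381849)*(2204279 + (8 + 402*(1/2077))) = (1/2192 - 1381849)*(2204279 + (8 + 6/31)) = -3029013007*(2204279 + 254/31)/2192 = -3029013007/2192*68332903/31 = -6676814580421591/2192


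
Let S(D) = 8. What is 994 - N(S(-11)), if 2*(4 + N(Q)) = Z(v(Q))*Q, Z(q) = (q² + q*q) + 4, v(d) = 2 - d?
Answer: 694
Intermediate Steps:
Z(q) = 4 + 2*q² (Z(q) = (q² + q²) + 4 = 2*q² + 4 = 4 + 2*q²)
N(Q) = -4 + Q*(4 + 2*(2 - Q)²)/2 (N(Q) = -4 + ((4 + 2*(2 - Q)²)*Q)/2 = -4 + (Q*(4 + 2*(2 - Q)²))/2 = -4 + Q*(4 + 2*(2 - Q)²)/2)
994 - N(S(-11)) = 994 - (-4 + 8*(2 + (-2 + 8)²)) = 994 - (-4 + 8*(2 + 6²)) = 994 - (-4 + 8*(2 + 36)) = 994 - (-4 + 8*38) = 994 - (-4 + 304) = 994 - 1*300 = 994 - 300 = 694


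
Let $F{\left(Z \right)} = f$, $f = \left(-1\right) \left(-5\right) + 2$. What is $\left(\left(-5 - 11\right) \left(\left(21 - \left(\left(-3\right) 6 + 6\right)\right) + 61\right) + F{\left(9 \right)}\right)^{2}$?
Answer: $2241009$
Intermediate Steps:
$f = 7$ ($f = 5 + 2 = 7$)
$F{\left(Z \right)} = 7$
$\left(\left(-5 - 11\right) \left(\left(21 - \left(\left(-3\right) 6 + 6\right)\right) + 61\right) + F{\left(9 \right)}\right)^{2} = \left(\left(-5 - 11\right) \left(\left(21 - \left(\left(-3\right) 6 + 6\right)\right) + 61\right) + 7\right)^{2} = \left(- 16 \left(\left(21 - \left(-18 + 6\right)\right) + 61\right) + 7\right)^{2} = \left(- 16 \left(\left(21 - -12\right) + 61\right) + 7\right)^{2} = \left(- 16 \left(\left(21 + 12\right) + 61\right) + 7\right)^{2} = \left(- 16 \left(33 + 61\right) + 7\right)^{2} = \left(\left(-16\right) 94 + 7\right)^{2} = \left(-1504 + 7\right)^{2} = \left(-1497\right)^{2} = 2241009$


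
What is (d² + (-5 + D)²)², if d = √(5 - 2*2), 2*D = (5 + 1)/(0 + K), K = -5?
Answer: 654481/625 ≈ 1047.2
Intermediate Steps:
D = -⅗ (D = ((5 + 1)/(0 - 5))/2 = (6/(-5))/2 = (6*(-⅕))/2 = (½)*(-6/5) = -⅗ ≈ -0.60000)
d = 1 (d = √(5 - 4) = √1 = 1)
(d² + (-5 + D)²)² = (1² + (-5 - ⅗)²)² = (1 + (-28/5)²)² = (1 + 784/25)² = (809/25)² = 654481/625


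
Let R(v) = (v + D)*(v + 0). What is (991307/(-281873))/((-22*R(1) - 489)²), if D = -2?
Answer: -991307/61473400697 ≈ -1.6126e-5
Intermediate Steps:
R(v) = v*(-2 + v) (R(v) = (v - 2)*(v + 0) = (-2 + v)*v = v*(-2 + v))
(991307/(-281873))/((-22*R(1) - 489)²) = (991307/(-281873))/((-22*(-2 + 1) - 489)²) = (991307*(-1/281873))/((-22*(-1) - 489)²) = -991307/(281873*(-22*(-1) - 489)²) = -991307/(281873*(22 - 489)²) = -991307/(281873*((-467)²)) = -991307/281873/218089 = -991307/281873*1/218089 = -991307/61473400697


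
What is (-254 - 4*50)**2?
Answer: 206116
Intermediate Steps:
(-254 - 4*50)**2 = (-254 - 200)**2 = (-454)**2 = 206116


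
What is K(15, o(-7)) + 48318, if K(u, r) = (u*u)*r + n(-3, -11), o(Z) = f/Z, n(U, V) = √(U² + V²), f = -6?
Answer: 339576/7 + √130 ≈ 48522.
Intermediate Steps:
o(Z) = -6/Z
K(u, r) = √130 + r*u² (K(u, r) = (u*u)*r + √((-3)² + (-11)²) = u²*r + √(9 + 121) = r*u² + √130 = √130 + r*u²)
K(15, o(-7)) + 48318 = (√130 - 6/(-7)*15²) + 48318 = (√130 - 6*(-⅐)*225) + 48318 = (√130 + (6/7)*225) + 48318 = (√130 + 1350/7) + 48318 = (1350/7 + √130) + 48318 = 339576/7 + √130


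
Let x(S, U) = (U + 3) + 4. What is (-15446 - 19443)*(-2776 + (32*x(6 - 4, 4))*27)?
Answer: -234733192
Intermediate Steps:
x(S, U) = 7 + U (x(S, U) = (3 + U) + 4 = 7 + U)
(-15446 - 19443)*(-2776 + (32*x(6 - 4, 4))*27) = (-15446 - 19443)*(-2776 + (32*(7 + 4))*27) = -34889*(-2776 + (32*11)*27) = -34889*(-2776 + 352*27) = -34889*(-2776 + 9504) = -34889*6728 = -234733192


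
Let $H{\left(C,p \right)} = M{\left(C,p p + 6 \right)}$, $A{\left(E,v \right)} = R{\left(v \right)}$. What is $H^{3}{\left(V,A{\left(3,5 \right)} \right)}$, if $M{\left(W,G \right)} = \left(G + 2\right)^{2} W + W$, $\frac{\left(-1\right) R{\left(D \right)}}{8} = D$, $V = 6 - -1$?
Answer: $5929401930113016436375$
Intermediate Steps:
$V = 7$ ($V = 6 + 1 = 7$)
$R{\left(D \right)} = - 8 D$
$A{\left(E,v \right)} = - 8 v$
$M{\left(W,G \right)} = W + W \left(2 + G\right)^{2}$ ($M{\left(W,G \right)} = \left(2 + G\right)^{2} W + W = W \left(2 + G\right)^{2} + W = W + W \left(2 + G\right)^{2}$)
$H{\left(C,p \right)} = C \left(1 + \left(8 + p^{2}\right)^{2}\right)$ ($H{\left(C,p \right)} = C \left(1 + \left(2 + \left(p p + 6\right)\right)^{2}\right) = C \left(1 + \left(2 + \left(p^{2} + 6\right)\right)^{2}\right) = C \left(1 + \left(2 + \left(6 + p^{2}\right)\right)^{2}\right) = C \left(1 + \left(8 + p^{2}\right)^{2}\right)$)
$H^{3}{\left(V,A{\left(3,5 \right)} \right)} = \left(7 \left(1 + \left(8 + \left(\left(-8\right) 5\right)^{2}\right)^{2}\right)\right)^{3} = \left(7 \left(1 + \left(8 + \left(-40\right)^{2}\right)^{2}\right)\right)^{3} = \left(7 \left(1 + \left(8 + 1600\right)^{2}\right)\right)^{3} = \left(7 \left(1 + 1608^{2}\right)\right)^{3} = \left(7 \left(1 + 2585664\right)\right)^{3} = \left(7 \cdot 2585665\right)^{3} = 18099655^{3} = 5929401930113016436375$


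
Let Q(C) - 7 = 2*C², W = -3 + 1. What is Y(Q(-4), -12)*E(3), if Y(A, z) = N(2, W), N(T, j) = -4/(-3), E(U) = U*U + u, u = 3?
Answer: 16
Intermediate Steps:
W = -2
E(U) = 3 + U² (E(U) = U*U + 3 = U² + 3 = 3 + U²)
N(T, j) = 4/3 (N(T, j) = -4*(-⅓) = 4/3)
Q(C) = 7 + 2*C²
Y(A, z) = 4/3
Y(Q(-4), -12)*E(3) = 4*(3 + 3²)/3 = 4*(3 + 9)/3 = (4/3)*12 = 16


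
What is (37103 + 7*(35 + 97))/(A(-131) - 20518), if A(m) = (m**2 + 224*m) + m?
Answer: -38027/32832 ≈ -1.1582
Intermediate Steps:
A(m) = m**2 + 225*m
(37103 + 7*(35 + 97))/(A(-131) - 20518) = (37103 + 7*(35 + 97))/(-131*(225 - 131) - 20518) = (37103 + 7*132)/(-131*94 - 20518) = (37103 + 924)/(-12314 - 20518) = 38027/(-32832) = 38027*(-1/32832) = -38027/32832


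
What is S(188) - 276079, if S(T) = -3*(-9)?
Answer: -276052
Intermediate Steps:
S(T) = 27
S(188) - 276079 = 27 - 276079 = -276052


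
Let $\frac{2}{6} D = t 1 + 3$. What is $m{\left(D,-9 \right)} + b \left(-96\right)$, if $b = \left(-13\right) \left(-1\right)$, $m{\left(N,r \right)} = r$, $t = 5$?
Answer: $-1257$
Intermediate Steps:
$D = 24$ ($D = 3 \left(5 \cdot 1 + 3\right) = 3 \left(5 + 3\right) = 3 \cdot 8 = 24$)
$b = 13$
$m{\left(D,-9 \right)} + b \left(-96\right) = -9 + 13 \left(-96\right) = -9 - 1248 = -1257$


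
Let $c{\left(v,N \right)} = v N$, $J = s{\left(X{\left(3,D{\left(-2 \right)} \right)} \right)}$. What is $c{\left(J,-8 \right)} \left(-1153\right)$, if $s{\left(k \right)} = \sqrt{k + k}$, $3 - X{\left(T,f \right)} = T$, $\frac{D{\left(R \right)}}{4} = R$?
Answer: $0$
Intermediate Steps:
$D{\left(R \right)} = 4 R$
$X{\left(T,f \right)} = 3 - T$
$s{\left(k \right)} = \sqrt{2} \sqrt{k}$ ($s{\left(k \right)} = \sqrt{2 k} = \sqrt{2} \sqrt{k}$)
$J = 0$ ($J = \sqrt{2} \sqrt{3 - 3} = \sqrt{2} \sqrt{0} = \sqrt{2} \cdot 0 = 0$)
$c{\left(v,N \right)} = N v$
$c{\left(J,-8 \right)} \left(-1153\right) = \left(-8\right) 0 \left(-1153\right) = 0 \left(-1153\right) = 0$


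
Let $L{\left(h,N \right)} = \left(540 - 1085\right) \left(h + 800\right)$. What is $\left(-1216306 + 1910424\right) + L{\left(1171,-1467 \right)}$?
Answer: $-380077$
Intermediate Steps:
$L{\left(h,N \right)} = -436000 - 545 h$ ($L{\left(h,N \right)} = - 545 \left(800 + h\right) = -436000 - 545 h$)
$\left(-1216306 + 1910424\right) + L{\left(1171,-1467 \right)} = \left(-1216306 + 1910424\right) - 1074195 = 694118 - 1074195 = -380077$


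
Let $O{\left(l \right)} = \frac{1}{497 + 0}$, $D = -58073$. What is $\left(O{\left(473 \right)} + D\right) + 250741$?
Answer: $\frac{95755997}{497} \approx 1.9267 \cdot 10^{5}$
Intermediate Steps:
$O{\left(l \right)} = \frac{1}{497}$
$\left(O{\left(473 \right)} + D\right) + 250741 = \left(\frac{1}{497} - 58073\right) + 250741 = - \frac{28862280}{497} + 250741 = \frac{95755997}{497}$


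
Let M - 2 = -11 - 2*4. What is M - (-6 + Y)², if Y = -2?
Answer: -81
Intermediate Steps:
M = -17 (M = 2 + (-11 - 2*4) = 2 + (-11 - 8) = 2 - 19 = -17)
M - (-6 + Y)² = -17 - (-6 - 2)² = -17 - 1*(-8)² = -17 - 1*64 = -17 - 64 = -81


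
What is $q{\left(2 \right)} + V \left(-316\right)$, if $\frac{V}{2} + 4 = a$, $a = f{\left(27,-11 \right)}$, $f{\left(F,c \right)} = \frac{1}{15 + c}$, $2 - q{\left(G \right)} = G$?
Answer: $2370$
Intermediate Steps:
$q{\left(G \right)} = 2 - G$
$a = \frac{1}{4}$ ($a = \frac{1}{15 - 11} = \frac{1}{4} \approx 0.25$)
$V = - \frac{15}{2}$ ($V = -8 + 2 \cdot \frac{1}{4} = -8 + \frac{1}{2} = - \frac{15}{2} \approx -7.5$)
$q{\left(2 \right)} + V \left(-316\right) = \left(2 - 2\right) - -2370 = \left(2 - 2\right) + 2370 = 0 + 2370 = 2370$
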